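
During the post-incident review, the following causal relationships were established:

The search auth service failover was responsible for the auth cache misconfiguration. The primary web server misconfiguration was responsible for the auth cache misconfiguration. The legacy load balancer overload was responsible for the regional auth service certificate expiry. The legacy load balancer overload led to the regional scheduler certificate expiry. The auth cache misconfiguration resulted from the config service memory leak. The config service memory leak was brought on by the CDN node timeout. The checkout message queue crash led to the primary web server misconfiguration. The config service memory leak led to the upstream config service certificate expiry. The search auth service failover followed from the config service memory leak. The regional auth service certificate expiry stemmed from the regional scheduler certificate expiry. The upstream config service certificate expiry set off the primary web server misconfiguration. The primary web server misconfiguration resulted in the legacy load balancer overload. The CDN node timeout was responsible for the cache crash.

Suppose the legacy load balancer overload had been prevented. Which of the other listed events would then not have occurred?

Downstream of the legacy load balancer overload: the regional scheduler certificate expiry, the regional auth service certificate expiry.

the regional auth service certificate expiry, the regional scheduler certificate expiry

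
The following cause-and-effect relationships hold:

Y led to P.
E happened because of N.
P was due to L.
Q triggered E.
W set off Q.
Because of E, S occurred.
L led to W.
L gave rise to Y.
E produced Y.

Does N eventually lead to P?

There is a causal chain: N → E → Y → P.

Yes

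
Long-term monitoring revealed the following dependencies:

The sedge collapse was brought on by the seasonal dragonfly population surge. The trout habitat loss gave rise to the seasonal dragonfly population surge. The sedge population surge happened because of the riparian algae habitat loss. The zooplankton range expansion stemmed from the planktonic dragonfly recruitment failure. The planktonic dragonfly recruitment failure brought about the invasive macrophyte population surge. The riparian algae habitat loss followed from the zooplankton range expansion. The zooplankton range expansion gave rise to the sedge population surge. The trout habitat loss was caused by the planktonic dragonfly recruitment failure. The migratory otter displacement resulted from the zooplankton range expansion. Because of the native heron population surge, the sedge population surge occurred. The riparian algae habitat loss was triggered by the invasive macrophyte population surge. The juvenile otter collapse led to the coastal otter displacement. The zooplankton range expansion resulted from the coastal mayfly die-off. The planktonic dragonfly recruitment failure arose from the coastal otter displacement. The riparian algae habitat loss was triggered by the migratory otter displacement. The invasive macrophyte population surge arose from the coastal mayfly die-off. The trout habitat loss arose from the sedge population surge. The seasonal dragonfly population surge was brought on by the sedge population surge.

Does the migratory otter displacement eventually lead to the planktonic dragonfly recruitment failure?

The migratory otter displacement leads to the riparian algae habitat loss, the sedge population surge, the trout habitat loss, the seasonal dragonfly population surge, the sedge collapse; the planktonic dragonfly recruitment failure is not among them.

No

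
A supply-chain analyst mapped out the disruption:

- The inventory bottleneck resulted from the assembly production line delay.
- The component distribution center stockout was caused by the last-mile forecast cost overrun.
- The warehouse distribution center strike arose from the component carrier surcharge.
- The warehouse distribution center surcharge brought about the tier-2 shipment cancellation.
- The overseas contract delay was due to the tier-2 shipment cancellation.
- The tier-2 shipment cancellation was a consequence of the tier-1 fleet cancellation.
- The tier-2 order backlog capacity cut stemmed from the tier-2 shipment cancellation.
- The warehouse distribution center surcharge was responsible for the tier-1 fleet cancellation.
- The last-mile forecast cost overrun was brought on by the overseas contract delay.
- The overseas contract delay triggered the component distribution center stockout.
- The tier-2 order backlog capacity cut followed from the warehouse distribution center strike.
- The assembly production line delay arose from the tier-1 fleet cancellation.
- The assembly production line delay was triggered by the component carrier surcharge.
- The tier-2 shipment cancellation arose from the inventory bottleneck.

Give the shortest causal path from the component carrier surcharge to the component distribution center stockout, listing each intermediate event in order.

the component carrier surcharge → the assembly production line delay
the assembly production line delay → the inventory bottleneck
the inventory bottleneck → the tier-2 shipment cancellation
the tier-2 shipment cancellation → the overseas contract delay
the overseas contract delay → the component distribution center stockout
Length: 5 steps.

the component carrier surcharge → the assembly production line delay → the inventory bottleneck → the tier-2 shipment cancellation → the overseas contract delay → the component distribution center stockout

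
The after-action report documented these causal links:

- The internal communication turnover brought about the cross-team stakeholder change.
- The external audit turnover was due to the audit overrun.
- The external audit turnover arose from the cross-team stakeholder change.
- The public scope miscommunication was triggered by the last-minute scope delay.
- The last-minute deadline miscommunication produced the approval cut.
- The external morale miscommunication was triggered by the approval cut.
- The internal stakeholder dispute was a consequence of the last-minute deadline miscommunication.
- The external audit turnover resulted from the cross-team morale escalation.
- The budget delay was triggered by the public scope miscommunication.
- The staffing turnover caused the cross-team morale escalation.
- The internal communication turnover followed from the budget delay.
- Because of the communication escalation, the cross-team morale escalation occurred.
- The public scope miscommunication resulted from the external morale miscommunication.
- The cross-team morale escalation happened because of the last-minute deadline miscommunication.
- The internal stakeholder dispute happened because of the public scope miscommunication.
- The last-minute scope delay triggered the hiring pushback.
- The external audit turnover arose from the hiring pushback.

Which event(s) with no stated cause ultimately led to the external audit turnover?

the audit overrun, the communication escalation, the last-minute deadline miscommunication, the last-minute scope delay, the staffing turnover

Tracing upstream from the external audit turnover: the external audit turnover ← the cross-team morale escalation ← the last-minute deadline miscommunication.
A separate upstream branch: the external audit turnover ← the hiring pushback ← the last-minute scope delay.
A separate upstream branch: the external audit turnover ← the cross-team morale escalation ← the staffing turnover.
A separate upstream branch: the external audit turnover ← the audit overrun.
A separate upstream branch: the external audit turnover ← the cross-team morale escalation ← the communication escalation.
Each of those chain origins has no stated cause.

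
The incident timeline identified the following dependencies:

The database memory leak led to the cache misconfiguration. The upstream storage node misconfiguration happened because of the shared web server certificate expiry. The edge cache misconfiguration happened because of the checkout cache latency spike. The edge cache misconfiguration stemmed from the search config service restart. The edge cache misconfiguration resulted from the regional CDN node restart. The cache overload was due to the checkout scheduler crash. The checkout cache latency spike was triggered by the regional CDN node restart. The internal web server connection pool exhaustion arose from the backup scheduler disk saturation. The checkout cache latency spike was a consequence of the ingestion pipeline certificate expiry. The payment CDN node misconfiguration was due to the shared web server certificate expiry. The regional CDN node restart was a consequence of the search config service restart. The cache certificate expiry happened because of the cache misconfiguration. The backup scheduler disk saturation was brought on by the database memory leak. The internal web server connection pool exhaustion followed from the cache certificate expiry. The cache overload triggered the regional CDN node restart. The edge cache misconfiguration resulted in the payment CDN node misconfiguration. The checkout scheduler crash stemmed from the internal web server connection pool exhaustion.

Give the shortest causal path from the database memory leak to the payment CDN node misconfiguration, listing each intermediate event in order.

the database memory leak → the backup scheduler disk saturation
the backup scheduler disk saturation → the internal web server connection pool exhaustion
the internal web server connection pool exhaustion → the checkout scheduler crash
the checkout scheduler crash → the cache overload
the cache overload → the regional CDN node restart
the regional CDN node restart → the edge cache misconfiguration
the edge cache misconfiguration → the payment CDN node misconfiguration
Length: 7 steps.

the database memory leak → the backup scheduler disk saturation → the internal web server connection pool exhaustion → the checkout scheduler crash → the cache overload → the regional CDN node restart → the edge cache misconfiguration → the payment CDN node misconfiguration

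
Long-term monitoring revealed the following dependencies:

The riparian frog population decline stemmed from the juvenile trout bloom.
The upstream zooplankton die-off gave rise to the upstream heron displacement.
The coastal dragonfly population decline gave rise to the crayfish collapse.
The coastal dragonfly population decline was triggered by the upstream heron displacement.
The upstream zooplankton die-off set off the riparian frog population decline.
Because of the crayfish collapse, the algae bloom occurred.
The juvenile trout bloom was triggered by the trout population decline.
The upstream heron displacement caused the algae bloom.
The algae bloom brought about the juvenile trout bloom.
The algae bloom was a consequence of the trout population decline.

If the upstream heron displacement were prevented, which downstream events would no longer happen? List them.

Downstream of the upstream heron displacement: the coastal dragonfly population decline, the crayfish collapse, the algae bloom, the juvenile trout bloom, the riparian frog population decline.
Of those, still caused via another path: the algae bloom, the juvenile trout bloom, the riparian frog population decline.
The remainder have no surviving cause.

the coastal dragonfly population decline, the crayfish collapse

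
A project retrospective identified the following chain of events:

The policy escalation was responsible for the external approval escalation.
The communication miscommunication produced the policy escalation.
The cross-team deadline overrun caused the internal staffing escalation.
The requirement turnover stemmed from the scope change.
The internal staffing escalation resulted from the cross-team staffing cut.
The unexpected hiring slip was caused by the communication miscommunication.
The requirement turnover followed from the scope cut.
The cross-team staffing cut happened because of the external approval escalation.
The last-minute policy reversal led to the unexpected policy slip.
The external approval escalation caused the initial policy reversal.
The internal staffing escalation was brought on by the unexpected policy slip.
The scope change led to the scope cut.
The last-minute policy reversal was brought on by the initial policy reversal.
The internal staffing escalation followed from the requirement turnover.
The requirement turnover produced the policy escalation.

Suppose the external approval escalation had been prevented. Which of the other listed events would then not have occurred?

the cross-team staffing cut, the initial policy reversal, the last-minute policy reversal, the unexpected policy slip

Downstream of the external approval escalation: the initial policy reversal, the cross-team staffing cut, the last-minute policy reversal, the unexpected policy slip, the internal staffing escalation.
Of those, still caused via another path: the internal staffing escalation.
The remainder have no surviving cause.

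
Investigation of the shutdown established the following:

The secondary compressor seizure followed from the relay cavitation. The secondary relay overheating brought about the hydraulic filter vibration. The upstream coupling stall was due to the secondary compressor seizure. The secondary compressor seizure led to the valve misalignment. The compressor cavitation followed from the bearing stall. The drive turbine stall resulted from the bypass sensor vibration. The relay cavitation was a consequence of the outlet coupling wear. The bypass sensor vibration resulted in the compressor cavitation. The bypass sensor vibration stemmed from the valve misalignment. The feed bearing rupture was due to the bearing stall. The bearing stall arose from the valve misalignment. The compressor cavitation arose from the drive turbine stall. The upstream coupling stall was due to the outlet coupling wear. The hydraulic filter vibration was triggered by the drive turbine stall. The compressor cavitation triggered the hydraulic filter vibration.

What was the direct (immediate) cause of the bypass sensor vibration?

Upstream contributors include the outlet coupling wear, the relay cavitation, the secondary compressor seizure, but only the valve misalignment feeds directly into the bypass sensor vibration.

the valve misalignment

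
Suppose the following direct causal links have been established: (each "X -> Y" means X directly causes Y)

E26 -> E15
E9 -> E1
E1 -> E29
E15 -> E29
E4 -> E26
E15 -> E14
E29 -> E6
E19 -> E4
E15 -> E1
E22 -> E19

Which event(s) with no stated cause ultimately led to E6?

E22, E9

Tracing upstream from E6: E6 ← E29 ← E15 ← E26 ← E4 ← E19 ← E22.
A separate upstream branch: E6 ← E29 ← E1 ← E9.
Each of those chain origins has no stated cause.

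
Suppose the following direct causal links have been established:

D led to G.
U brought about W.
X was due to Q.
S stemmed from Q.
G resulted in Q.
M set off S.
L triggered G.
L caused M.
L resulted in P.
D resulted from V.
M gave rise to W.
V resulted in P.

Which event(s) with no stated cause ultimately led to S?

Tracing upstream from S: S ← Q ← G ← D ← V.
A separate upstream branch: S ← M ← L.
Each of those chain origins has no stated cause.

L, V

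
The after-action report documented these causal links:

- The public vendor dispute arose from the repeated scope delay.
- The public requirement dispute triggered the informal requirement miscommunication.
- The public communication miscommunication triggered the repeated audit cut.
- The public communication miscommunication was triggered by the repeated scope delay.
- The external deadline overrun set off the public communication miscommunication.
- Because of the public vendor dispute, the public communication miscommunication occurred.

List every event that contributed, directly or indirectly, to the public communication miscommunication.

the external deadline overrun, the public vendor dispute, the repeated scope delay

Immediate causes of the public communication miscommunication: the repeated scope delay, the public vendor dispute, the external deadline overrun.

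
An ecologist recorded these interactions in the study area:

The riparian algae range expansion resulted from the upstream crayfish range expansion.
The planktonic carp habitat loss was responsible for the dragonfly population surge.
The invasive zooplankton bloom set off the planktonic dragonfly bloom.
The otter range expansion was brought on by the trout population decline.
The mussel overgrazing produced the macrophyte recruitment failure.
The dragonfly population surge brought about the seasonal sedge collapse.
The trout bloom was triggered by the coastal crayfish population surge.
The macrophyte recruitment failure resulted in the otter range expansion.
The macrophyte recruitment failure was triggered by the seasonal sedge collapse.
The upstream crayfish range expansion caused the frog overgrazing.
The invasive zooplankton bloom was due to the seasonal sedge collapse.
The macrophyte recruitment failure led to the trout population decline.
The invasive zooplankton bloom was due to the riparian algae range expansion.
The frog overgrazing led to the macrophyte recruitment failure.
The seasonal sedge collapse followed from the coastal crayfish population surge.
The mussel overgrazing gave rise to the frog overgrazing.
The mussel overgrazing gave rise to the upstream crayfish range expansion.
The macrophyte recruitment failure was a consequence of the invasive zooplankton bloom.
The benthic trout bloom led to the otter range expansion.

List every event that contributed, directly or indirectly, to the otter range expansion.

the benthic trout bloom, the coastal crayfish population surge, the dragonfly population surge, the frog overgrazing, the invasive zooplankton bloom, the macrophyte recruitment failure, the mussel overgrazing, the planktonic carp habitat loss, the riparian algae range expansion, the seasonal sedge collapse, the trout population decline, the upstream crayfish range expansion

Immediate causes of the otter range expansion: the benthic trout bloom, the macrophyte recruitment failure, the trout population decline.
Further upstream: the planktonic carp habitat loss, the mussel overgrazing, the dragonfly population surge, the coastal crayfish population surge, the upstream crayfish range expansion, the seasonal sedge collapse, the frog overgrazing, the riparian algae range expansion, the invasive zooplankton bloom.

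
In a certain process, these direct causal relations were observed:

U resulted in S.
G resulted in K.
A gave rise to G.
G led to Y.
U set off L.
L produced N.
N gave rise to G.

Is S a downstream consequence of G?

No

G leads to K, Y; S is not among them.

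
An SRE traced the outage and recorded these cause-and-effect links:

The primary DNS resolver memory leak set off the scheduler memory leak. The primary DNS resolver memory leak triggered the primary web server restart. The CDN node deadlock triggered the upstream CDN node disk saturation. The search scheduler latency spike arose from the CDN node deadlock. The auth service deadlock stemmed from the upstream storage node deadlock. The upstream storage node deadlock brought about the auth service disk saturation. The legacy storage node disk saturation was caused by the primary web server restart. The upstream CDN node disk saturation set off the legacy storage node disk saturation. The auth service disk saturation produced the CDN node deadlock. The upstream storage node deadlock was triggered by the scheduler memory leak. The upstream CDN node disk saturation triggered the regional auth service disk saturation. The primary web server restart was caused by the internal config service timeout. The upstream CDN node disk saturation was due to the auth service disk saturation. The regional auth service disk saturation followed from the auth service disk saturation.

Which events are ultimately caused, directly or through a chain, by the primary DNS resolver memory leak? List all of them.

the CDN node deadlock, the auth service deadlock, the auth service disk saturation, the legacy storage node disk saturation, the primary web server restart, the regional auth service disk saturation, the scheduler memory leak, the search scheduler latency spike, the upstream CDN node disk saturation, the upstream storage node deadlock

Direct effects: the scheduler memory leak, the primary web server restart.
2 steps out: the upstream storage node deadlock, the legacy storage node disk saturation.
3 steps out: the auth service deadlock, the auth service disk saturation.
4 steps out: the CDN node deadlock, the upstream CDN node disk saturation, the regional auth service disk saturation.
5 steps out: the search scheduler latency spike.
Not reachable from it: the internal config service timeout.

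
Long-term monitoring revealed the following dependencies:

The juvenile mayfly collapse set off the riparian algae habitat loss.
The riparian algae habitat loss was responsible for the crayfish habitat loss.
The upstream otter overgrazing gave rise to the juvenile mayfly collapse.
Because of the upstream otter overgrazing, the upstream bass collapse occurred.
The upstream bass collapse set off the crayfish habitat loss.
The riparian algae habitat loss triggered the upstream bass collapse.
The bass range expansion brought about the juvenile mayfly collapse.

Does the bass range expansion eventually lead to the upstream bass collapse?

Yes

There is a causal chain: the bass range expansion → the juvenile mayfly collapse → the riparian algae habitat loss → the upstream bass collapse.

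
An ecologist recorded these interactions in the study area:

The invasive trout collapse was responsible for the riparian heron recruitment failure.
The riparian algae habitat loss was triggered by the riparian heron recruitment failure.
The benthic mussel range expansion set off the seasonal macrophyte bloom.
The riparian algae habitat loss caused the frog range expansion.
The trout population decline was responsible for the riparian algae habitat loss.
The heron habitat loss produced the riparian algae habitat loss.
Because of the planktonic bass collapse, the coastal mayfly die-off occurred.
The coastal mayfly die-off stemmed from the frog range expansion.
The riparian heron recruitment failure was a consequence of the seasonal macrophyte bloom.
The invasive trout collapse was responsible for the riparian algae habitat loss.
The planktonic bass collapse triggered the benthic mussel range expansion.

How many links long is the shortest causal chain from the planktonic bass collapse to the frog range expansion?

5

Shortest chain: the planktonic bass collapse → the benthic mussel range expansion → the seasonal macrophyte bloom → the riparian heron recruitment failure → the riparian algae habitat loss → the frog range expansion.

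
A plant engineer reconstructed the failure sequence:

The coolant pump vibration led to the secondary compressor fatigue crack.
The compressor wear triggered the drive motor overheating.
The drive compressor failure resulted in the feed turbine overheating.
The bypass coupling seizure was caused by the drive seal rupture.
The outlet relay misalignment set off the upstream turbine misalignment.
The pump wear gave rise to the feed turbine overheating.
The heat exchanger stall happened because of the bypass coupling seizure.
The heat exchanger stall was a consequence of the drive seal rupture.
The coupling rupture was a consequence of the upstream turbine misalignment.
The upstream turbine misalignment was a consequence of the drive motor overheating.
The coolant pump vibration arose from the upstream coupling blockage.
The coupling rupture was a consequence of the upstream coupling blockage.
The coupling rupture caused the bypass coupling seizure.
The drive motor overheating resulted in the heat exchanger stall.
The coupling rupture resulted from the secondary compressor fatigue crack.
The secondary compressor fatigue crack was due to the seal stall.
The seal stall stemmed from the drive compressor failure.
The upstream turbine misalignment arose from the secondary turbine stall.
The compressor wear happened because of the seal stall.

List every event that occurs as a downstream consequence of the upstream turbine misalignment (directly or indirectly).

Direct effects: the coupling rupture.
2 steps out: the bypass coupling seizure.
3 steps out: the heat exchanger stall.
Not reachable from it: the drive compressor failure, the secondary turbine stall, the pump wear, the seal stall, the upstream coupling blockage, the compressor wear, the coolant pump vibration, the outlet relay misalignment, the drive motor overheating, the secondary compressor fatigue crack, the feed turbine overheating, the drive seal rupture.

the bypass coupling seizure, the coupling rupture, the heat exchanger stall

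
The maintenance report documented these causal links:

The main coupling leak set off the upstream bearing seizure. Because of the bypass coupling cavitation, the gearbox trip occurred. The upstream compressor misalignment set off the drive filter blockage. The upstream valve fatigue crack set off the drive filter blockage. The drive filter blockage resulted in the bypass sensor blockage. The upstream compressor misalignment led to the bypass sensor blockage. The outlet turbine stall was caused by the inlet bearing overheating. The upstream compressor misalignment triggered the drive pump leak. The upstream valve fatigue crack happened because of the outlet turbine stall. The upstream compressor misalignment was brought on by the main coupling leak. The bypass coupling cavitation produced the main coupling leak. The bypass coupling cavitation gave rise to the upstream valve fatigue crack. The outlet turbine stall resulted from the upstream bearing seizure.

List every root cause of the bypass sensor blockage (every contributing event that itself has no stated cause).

the bypass coupling cavitation, the inlet bearing overheating

Tracing upstream from the bypass sensor blockage: the bypass sensor blockage ← the upstream compressor misalignment ← the main coupling leak ← the bypass coupling cavitation.
A separate upstream branch: the bypass sensor blockage ← the drive filter blockage ← the upstream valve fatigue crack ← the outlet turbine stall ← the inlet bearing overheating.
Each of those chain origins has no stated cause.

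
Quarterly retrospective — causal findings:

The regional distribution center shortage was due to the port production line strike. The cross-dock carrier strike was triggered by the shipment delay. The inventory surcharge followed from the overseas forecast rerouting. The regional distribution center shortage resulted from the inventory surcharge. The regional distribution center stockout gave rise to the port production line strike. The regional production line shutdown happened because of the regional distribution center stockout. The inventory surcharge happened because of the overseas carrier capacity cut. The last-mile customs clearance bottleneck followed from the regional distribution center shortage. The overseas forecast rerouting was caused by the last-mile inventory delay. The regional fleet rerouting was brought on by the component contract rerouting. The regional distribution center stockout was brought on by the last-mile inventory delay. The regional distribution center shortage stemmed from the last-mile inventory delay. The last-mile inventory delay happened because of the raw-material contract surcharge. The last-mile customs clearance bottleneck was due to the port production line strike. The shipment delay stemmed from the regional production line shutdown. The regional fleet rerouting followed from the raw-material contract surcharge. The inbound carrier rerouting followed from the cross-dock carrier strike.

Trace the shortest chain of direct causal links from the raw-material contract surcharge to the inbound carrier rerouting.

the raw-material contract surcharge → the last-mile inventory delay → the regional distribution center stockout → the regional production line shutdown → the shipment delay → the cross-dock carrier strike → the inbound carrier rerouting

the raw-material contract surcharge → the last-mile inventory delay
the last-mile inventory delay → the regional distribution center stockout
the regional distribution center stockout → the regional production line shutdown
the regional production line shutdown → the shipment delay
the shipment delay → the cross-dock carrier strike
the cross-dock carrier strike → the inbound carrier rerouting
Length: 6 steps.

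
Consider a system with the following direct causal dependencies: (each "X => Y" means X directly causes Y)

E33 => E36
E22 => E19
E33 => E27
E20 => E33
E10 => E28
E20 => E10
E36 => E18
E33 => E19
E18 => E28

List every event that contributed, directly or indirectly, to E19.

Immediate causes of E19: E33, E22.
Further upstream: E20.

E20, E22, E33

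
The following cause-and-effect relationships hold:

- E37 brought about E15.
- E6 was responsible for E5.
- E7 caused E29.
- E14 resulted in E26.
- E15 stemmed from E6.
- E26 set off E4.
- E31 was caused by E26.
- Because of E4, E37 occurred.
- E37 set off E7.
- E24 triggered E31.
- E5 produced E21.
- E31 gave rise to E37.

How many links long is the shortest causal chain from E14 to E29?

5

Shortest chain: E14 → E26 → E4 → E37 → E7 → E29.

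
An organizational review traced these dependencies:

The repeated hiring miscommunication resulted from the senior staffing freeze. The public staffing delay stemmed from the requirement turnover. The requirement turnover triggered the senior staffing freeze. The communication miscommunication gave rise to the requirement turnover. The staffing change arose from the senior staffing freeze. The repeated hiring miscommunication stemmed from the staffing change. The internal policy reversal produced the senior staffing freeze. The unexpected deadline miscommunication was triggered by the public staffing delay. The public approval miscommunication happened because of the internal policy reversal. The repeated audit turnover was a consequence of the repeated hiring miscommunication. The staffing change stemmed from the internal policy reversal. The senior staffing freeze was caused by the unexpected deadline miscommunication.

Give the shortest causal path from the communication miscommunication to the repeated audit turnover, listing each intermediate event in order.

the communication miscommunication → the requirement turnover
the requirement turnover → the senior staffing freeze
the senior staffing freeze → the repeated hiring miscommunication
the repeated hiring miscommunication → the repeated audit turnover
Length: 4 steps.

the communication miscommunication → the requirement turnover → the senior staffing freeze → the repeated hiring miscommunication → the repeated audit turnover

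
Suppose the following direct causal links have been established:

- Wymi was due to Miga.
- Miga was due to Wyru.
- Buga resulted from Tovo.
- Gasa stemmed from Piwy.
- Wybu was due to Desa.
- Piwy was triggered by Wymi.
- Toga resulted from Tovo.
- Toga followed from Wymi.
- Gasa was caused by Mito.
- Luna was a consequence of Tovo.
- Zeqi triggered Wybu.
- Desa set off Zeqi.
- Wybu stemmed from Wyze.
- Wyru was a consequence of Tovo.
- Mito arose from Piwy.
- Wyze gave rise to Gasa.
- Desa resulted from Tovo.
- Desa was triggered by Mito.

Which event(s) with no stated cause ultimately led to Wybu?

Tovo, Wyze

Tracing upstream from Wybu: Wybu ← Desa ← Tovo.
A separate upstream branch: Wybu ← Wyze.
Each of those chain origins has no stated cause.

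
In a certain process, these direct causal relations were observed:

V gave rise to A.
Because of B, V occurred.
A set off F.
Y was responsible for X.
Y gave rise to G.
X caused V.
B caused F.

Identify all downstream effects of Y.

Direct effects: G, X.
2 steps out: V.
3 steps out: A.
4 steps out: F.
Not reachable from it: B.

A, F, G, V, X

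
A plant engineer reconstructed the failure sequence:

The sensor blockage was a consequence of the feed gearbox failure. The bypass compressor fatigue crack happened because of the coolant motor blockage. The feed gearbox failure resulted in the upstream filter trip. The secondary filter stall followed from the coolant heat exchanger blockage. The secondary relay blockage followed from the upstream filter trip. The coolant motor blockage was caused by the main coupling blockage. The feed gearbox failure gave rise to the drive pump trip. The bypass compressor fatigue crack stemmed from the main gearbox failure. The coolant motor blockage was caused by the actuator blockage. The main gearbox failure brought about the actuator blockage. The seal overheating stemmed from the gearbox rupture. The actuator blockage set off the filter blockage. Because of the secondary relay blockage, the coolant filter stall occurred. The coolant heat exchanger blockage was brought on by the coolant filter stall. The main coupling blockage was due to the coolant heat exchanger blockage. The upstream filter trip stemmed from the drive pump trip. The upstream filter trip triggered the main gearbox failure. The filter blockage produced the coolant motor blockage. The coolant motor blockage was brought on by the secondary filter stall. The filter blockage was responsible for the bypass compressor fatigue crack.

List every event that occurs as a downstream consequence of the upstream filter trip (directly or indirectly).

the actuator blockage, the bypass compressor fatigue crack, the coolant filter stall, the coolant heat exchanger blockage, the coolant motor blockage, the filter blockage, the main coupling blockage, the main gearbox failure, the secondary filter stall, the secondary relay blockage

Direct effects: the secondary relay blockage, the main gearbox failure.
2 steps out: the coolant filter stall, the actuator blockage, the bypass compressor fatigue crack.
3 steps out: the coolant heat exchanger blockage, the filter blockage, the coolant motor blockage.
4 steps out: the secondary filter stall, the main coupling blockage.
Not reachable from it: the feed gearbox failure, the sensor blockage, the gearbox rupture, the drive pump trip, the seal overheating.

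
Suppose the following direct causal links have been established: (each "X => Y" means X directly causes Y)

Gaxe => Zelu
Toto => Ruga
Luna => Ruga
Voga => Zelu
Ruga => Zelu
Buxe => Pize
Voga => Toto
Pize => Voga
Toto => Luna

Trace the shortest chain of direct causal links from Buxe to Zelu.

Buxe → Pize
Pize → Voga
Voga → Zelu
Length: 3 steps.

Buxe → Pize → Voga → Zelu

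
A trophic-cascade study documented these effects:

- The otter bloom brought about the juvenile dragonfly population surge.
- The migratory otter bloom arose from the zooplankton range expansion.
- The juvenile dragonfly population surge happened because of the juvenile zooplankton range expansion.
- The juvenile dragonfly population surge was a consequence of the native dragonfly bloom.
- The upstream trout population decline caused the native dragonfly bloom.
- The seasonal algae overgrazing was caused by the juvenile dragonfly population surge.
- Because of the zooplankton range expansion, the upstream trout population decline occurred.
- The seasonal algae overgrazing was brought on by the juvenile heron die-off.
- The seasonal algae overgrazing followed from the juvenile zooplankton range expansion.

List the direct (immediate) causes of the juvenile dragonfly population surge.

the juvenile zooplankton range expansion, the native dragonfly bloom, the otter bloom

Upstream contributors include the zooplankton range expansion, the upstream trout population decline, but only the juvenile zooplankton range expansion, the native dragonfly bloom, the otter bloom feed directly into the juvenile dragonfly population surge.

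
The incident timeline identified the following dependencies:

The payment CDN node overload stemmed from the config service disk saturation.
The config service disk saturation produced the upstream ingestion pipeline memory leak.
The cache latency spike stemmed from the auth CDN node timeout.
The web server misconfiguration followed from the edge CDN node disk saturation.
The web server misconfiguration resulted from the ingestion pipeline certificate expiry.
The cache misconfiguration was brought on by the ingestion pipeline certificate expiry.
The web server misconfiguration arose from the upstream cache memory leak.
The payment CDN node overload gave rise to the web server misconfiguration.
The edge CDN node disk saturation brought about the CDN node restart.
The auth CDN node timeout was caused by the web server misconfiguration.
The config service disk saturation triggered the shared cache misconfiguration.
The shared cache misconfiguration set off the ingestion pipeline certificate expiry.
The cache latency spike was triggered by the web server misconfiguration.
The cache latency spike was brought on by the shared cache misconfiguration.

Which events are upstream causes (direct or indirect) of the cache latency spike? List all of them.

the auth CDN node timeout, the config service disk saturation, the edge CDN node disk saturation, the ingestion pipeline certificate expiry, the payment CDN node overload, the shared cache misconfiguration, the upstream cache memory leak, the web server misconfiguration

Immediate causes of the cache latency spike: the shared cache misconfiguration, the web server misconfiguration, the auth CDN node timeout.
Further upstream: the config service disk saturation, the payment CDN node overload, the edge CDN node disk saturation, the ingestion pipeline certificate expiry, the upstream cache memory leak.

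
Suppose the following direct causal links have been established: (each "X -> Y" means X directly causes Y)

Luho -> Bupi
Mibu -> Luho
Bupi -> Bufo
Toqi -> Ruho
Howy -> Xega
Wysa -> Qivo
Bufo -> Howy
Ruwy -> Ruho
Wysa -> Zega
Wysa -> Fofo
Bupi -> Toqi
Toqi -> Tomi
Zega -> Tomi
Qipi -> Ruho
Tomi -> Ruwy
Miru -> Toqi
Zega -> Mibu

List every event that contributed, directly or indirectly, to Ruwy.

Bupi, Luho, Mibu, Miru, Tomi, Toqi, Wysa, Zega

Immediate cause of Ruwy: Tomi.
Further upstream: Wysa, Zega, Mibu, Luho, Bupi, Miru, Toqi.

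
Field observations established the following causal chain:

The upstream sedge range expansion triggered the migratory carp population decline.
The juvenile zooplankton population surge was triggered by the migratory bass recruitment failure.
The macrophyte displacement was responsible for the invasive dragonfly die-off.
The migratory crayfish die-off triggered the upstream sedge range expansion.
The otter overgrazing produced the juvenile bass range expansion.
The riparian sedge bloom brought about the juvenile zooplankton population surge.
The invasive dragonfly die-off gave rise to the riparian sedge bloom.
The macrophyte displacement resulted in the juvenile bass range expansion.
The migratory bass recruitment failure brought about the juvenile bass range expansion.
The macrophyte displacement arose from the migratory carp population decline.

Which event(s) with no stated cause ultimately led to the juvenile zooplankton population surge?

the migratory bass recruitment failure, the migratory crayfish die-off

Tracing upstream from the juvenile zooplankton population surge: the juvenile zooplankton population surge ← the migratory bass recruitment failure.
A separate upstream branch: the juvenile zooplankton population surge ← the riparian sedge bloom ← the invasive dragonfly die-off ← the macrophyte displacement ← the migratory carp population decline ← the upstream sedge range expansion ← the migratory crayfish die-off.
Each of those chain origins has no stated cause.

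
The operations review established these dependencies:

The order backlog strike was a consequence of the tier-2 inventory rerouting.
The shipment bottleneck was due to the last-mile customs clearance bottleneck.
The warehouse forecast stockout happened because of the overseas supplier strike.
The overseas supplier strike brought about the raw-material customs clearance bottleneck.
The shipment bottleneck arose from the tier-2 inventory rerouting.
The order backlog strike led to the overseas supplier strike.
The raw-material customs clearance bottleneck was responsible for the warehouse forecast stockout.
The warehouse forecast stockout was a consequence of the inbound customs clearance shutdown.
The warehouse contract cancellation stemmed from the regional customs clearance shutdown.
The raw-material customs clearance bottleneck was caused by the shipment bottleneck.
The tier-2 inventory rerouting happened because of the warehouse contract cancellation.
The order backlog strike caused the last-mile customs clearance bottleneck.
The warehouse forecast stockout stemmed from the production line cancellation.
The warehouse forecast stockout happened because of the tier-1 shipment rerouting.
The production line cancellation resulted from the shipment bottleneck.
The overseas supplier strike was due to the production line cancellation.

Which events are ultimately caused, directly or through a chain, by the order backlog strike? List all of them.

Direct effects: the last-mile customs clearance bottleneck, the overseas supplier strike.
2 steps out: the shipment bottleneck, the raw-material customs clearance bottleneck, the warehouse forecast stockout.
3 steps out: the production line cancellation.
Not reachable from it: the regional customs clearance shutdown, the warehouse contract cancellation, the inbound customs clearance shutdown, the tier-1 shipment rerouting, the tier-2 inventory rerouting.

the last-mile customs clearance bottleneck, the overseas supplier strike, the production line cancellation, the raw-material customs clearance bottleneck, the shipment bottleneck, the warehouse forecast stockout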